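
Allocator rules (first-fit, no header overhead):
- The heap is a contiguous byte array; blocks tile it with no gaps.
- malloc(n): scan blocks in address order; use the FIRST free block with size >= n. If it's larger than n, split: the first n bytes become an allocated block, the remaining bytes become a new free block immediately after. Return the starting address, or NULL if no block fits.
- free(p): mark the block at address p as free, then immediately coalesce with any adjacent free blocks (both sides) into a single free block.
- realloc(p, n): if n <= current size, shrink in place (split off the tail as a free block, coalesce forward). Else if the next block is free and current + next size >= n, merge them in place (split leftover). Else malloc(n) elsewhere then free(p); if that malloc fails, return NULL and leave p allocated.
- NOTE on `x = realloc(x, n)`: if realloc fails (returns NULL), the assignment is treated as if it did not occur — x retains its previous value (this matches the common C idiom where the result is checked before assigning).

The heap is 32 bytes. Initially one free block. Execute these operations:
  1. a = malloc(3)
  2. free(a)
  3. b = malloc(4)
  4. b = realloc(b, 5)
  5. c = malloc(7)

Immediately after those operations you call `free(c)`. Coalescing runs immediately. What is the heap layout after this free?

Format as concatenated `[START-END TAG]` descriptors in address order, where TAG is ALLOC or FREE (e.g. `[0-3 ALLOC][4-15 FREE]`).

Op 1: a = malloc(3) -> a = 0; heap: [0-2 ALLOC][3-31 FREE]
Op 2: free(a) -> (freed a); heap: [0-31 FREE]
Op 3: b = malloc(4) -> b = 0; heap: [0-3 ALLOC][4-31 FREE]
Op 4: b = realloc(b, 5) -> b = 0; heap: [0-4 ALLOC][5-31 FREE]
Op 5: c = malloc(7) -> c = 5; heap: [0-4 ALLOC][5-11 ALLOC][12-31 FREE]
free(c): c = 5 -> block [5-11 ALLOC]; mark free, coalesce with adjacent free neighbors -> [0-4 ALLOC][5-31 FREE]

Answer: [0-4 ALLOC][5-31 FREE]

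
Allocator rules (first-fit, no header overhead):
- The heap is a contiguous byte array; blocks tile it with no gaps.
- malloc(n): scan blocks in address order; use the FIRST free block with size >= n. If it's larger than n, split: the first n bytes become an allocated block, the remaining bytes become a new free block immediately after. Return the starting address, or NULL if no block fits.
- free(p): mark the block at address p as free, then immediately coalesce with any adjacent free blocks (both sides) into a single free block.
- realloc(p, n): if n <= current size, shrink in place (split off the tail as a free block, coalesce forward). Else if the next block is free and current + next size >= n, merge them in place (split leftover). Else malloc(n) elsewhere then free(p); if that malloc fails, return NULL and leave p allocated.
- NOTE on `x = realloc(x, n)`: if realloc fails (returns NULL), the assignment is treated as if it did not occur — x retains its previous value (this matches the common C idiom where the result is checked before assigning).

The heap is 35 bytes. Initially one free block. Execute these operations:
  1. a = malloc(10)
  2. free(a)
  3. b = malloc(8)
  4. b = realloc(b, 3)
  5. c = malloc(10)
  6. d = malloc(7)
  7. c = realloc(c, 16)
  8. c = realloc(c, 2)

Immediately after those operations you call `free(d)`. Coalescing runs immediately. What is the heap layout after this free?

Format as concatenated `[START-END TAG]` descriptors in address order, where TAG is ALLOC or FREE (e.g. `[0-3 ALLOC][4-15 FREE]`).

Op 1: a = malloc(10) -> a = 0; heap: [0-9 ALLOC][10-34 FREE]
Op 2: free(a) -> (freed a); heap: [0-34 FREE]
Op 3: b = malloc(8) -> b = 0; heap: [0-7 ALLOC][8-34 FREE]
Op 4: b = realloc(b, 3) -> b = 0; heap: [0-2 ALLOC][3-34 FREE]
Op 5: c = malloc(10) -> c = 3; heap: [0-2 ALLOC][3-12 ALLOC][13-34 FREE]
Op 6: d = malloc(7) -> d = 13; heap: [0-2 ALLOC][3-12 ALLOC][13-19 ALLOC][20-34 FREE]
Op 7: c = realloc(c, 16) -> NULL (c unchanged); heap: [0-2 ALLOC][3-12 ALLOC][13-19 ALLOC][20-34 FREE]
Op 8: c = realloc(c, 2) -> c = 3; heap: [0-2 ALLOC][3-4 ALLOC][5-12 FREE][13-19 ALLOC][20-34 FREE]
free(d): d = 13 -> block [13-19 ALLOC]; mark free, coalesce with adjacent free neighbors -> [0-2 ALLOC][3-4 ALLOC][5-34 FREE]

Answer: [0-2 ALLOC][3-4 ALLOC][5-34 FREE]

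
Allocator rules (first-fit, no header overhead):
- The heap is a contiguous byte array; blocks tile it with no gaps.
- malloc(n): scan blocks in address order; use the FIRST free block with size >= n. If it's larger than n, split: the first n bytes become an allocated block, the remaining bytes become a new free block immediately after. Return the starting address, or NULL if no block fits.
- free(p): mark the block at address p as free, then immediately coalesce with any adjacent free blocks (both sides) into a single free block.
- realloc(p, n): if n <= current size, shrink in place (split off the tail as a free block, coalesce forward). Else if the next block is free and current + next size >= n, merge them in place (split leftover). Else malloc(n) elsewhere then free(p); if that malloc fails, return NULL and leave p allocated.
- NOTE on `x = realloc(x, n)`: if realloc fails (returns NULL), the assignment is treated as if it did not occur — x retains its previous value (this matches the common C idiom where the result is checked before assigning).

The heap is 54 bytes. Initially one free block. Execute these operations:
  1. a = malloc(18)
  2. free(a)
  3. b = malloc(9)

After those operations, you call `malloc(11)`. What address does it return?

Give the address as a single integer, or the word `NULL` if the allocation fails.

Answer: 9

Derivation:
Op 1: a = malloc(18) -> a = 0; heap: [0-17 ALLOC][18-53 FREE]
Op 2: free(a) -> (freed a); heap: [0-53 FREE]
Op 3: b = malloc(9) -> b = 0; heap: [0-8 ALLOC][9-53 FREE]
malloc(11): first-fit scan over [0-8 ALLOC][9-53 FREE] -> 9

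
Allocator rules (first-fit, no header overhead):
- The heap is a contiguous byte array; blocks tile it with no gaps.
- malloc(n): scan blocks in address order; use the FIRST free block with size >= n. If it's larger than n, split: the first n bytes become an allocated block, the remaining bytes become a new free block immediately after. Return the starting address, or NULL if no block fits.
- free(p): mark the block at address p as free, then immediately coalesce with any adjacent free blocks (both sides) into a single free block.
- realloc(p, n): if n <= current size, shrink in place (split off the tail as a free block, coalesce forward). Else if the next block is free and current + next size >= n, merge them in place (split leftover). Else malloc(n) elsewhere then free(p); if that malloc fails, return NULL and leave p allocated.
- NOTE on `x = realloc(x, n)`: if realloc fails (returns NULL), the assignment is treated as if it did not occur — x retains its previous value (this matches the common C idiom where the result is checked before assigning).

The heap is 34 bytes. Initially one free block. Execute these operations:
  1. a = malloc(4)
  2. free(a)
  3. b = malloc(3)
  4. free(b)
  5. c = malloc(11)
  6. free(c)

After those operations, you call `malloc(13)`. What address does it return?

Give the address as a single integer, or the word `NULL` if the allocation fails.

Answer: 0

Derivation:
Op 1: a = malloc(4) -> a = 0; heap: [0-3 ALLOC][4-33 FREE]
Op 2: free(a) -> (freed a); heap: [0-33 FREE]
Op 3: b = malloc(3) -> b = 0; heap: [0-2 ALLOC][3-33 FREE]
Op 4: free(b) -> (freed b); heap: [0-33 FREE]
Op 5: c = malloc(11) -> c = 0; heap: [0-10 ALLOC][11-33 FREE]
Op 6: free(c) -> (freed c); heap: [0-33 FREE]
malloc(13): first-fit scan over [0-33 FREE] -> 0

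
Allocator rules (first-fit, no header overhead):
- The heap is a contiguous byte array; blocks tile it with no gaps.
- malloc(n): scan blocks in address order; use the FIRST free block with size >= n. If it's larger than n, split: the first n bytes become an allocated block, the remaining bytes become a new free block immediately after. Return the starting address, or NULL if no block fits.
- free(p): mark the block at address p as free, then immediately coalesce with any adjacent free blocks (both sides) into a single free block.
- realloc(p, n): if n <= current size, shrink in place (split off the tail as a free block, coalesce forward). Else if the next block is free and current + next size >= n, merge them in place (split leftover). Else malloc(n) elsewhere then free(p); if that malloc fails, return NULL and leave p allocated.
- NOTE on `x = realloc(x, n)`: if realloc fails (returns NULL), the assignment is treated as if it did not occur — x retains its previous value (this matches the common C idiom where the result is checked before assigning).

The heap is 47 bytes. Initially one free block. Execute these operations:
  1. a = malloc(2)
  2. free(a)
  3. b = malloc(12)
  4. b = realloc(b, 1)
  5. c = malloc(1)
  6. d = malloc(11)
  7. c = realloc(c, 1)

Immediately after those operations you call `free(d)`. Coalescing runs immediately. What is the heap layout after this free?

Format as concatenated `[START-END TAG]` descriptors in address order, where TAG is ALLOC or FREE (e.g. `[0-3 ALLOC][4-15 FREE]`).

Op 1: a = malloc(2) -> a = 0; heap: [0-1 ALLOC][2-46 FREE]
Op 2: free(a) -> (freed a); heap: [0-46 FREE]
Op 3: b = malloc(12) -> b = 0; heap: [0-11 ALLOC][12-46 FREE]
Op 4: b = realloc(b, 1) -> b = 0; heap: [0-0 ALLOC][1-46 FREE]
Op 5: c = malloc(1) -> c = 1; heap: [0-0 ALLOC][1-1 ALLOC][2-46 FREE]
Op 6: d = malloc(11) -> d = 2; heap: [0-0 ALLOC][1-1 ALLOC][2-12 ALLOC][13-46 FREE]
Op 7: c = realloc(c, 1) -> c = 1; heap: [0-0 ALLOC][1-1 ALLOC][2-12 ALLOC][13-46 FREE]
free(d): d = 2 -> block [2-12 ALLOC]; mark free, coalesce with adjacent free neighbors -> [0-0 ALLOC][1-1 ALLOC][2-46 FREE]

Answer: [0-0 ALLOC][1-1 ALLOC][2-46 FREE]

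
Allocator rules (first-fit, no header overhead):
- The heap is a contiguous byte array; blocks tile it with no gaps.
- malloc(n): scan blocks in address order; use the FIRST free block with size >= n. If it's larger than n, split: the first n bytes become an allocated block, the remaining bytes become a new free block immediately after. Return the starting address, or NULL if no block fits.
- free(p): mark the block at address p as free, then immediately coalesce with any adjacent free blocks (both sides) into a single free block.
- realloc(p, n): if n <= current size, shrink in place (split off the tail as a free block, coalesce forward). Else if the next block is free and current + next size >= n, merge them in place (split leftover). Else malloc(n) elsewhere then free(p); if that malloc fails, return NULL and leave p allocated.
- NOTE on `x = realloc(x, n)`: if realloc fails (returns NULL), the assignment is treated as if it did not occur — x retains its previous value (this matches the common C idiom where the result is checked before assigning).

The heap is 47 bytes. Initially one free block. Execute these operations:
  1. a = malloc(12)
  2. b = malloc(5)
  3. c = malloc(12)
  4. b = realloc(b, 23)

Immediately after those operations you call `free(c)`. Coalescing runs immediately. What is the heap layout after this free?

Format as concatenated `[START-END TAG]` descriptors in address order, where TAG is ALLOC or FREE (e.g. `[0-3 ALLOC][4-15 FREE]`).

Answer: [0-11 ALLOC][12-16 ALLOC][17-46 FREE]

Derivation:
Op 1: a = malloc(12) -> a = 0; heap: [0-11 ALLOC][12-46 FREE]
Op 2: b = malloc(5) -> b = 12; heap: [0-11 ALLOC][12-16 ALLOC][17-46 FREE]
Op 3: c = malloc(12) -> c = 17; heap: [0-11 ALLOC][12-16 ALLOC][17-28 ALLOC][29-46 FREE]
Op 4: b = realloc(b, 23) -> NULL (b unchanged); heap: [0-11 ALLOC][12-16 ALLOC][17-28 ALLOC][29-46 FREE]
free(c): c = 17 -> block [17-28 ALLOC]; mark free, coalesce with adjacent free neighbors -> [0-11 ALLOC][12-16 ALLOC][17-46 FREE]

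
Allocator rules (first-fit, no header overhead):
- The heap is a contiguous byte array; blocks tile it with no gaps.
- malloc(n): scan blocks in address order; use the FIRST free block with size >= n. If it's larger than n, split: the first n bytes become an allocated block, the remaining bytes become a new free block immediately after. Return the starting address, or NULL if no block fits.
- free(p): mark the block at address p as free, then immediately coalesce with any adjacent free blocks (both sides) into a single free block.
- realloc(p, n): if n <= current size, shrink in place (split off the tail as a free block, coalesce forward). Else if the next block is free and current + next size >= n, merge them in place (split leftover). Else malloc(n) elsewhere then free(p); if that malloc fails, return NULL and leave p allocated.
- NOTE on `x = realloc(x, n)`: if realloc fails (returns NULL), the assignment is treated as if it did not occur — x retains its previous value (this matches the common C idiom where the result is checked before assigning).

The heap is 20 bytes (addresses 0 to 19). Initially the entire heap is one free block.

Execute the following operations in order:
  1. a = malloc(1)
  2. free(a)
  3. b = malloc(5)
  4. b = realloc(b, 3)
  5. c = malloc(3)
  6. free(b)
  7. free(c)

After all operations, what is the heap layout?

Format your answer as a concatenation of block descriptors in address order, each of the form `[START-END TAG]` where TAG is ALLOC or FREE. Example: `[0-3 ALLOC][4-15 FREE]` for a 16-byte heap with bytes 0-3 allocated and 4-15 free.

Answer: [0-19 FREE]

Derivation:
Op 1: a = malloc(1) -> a = 0; heap: [0-0 ALLOC][1-19 FREE]
Op 2: free(a) -> (freed a); heap: [0-19 FREE]
Op 3: b = malloc(5) -> b = 0; heap: [0-4 ALLOC][5-19 FREE]
Op 4: b = realloc(b, 3) -> b = 0; heap: [0-2 ALLOC][3-19 FREE]
Op 5: c = malloc(3) -> c = 3; heap: [0-2 ALLOC][3-5 ALLOC][6-19 FREE]
Op 6: free(b) -> (freed b); heap: [0-2 FREE][3-5 ALLOC][6-19 FREE]
Op 7: free(c) -> (freed c); heap: [0-19 FREE]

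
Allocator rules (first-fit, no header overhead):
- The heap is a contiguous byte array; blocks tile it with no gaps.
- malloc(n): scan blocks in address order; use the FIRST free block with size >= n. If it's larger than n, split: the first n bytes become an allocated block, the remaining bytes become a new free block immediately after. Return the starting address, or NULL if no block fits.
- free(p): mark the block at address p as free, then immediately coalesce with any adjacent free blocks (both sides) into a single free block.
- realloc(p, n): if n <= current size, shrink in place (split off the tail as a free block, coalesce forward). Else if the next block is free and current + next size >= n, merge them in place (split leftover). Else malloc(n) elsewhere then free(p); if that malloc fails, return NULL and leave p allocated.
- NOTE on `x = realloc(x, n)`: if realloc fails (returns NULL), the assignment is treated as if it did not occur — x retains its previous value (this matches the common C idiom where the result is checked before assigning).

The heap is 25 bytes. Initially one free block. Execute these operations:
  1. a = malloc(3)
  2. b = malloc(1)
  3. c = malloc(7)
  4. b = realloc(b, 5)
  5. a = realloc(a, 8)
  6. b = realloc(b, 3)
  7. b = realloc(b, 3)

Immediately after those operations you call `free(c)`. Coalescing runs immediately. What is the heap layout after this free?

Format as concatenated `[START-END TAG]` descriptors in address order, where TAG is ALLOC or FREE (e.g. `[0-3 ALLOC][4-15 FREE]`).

Op 1: a = malloc(3) -> a = 0; heap: [0-2 ALLOC][3-24 FREE]
Op 2: b = malloc(1) -> b = 3; heap: [0-2 ALLOC][3-3 ALLOC][4-24 FREE]
Op 3: c = malloc(7) -> c = 4; heap: [0-2 ALLOC][3-3 ALLOC][4-10 ALLOC][11-24 FREE]
Op 4: b = realloc(b, 5) -> b = 11; heap: [0-2 ALLOC][3-3 FREE][4-10 ALLOC][11-15 ALLOC][16-24 FREE]
Op 5: a = realloc(a, 8) -> a = 16; heap: [0-3 FREE][4-10 ALLOC][11-15 ALLOC][16-23 ALLOC][24-24 FREE]
Op 6: b = realloc(b, 3) -> b = 11; heap: [0-3 FREE][4-10 ALLOC][11-13 ALLOC][14-15 FREE][16-23 ALLOC][24-24 FREE]
Op 7: b = realloc(b, 3) -> b = 11; heap: [0-3 FREE][4-10 ALLOC][11-13 ALLOC][14-15 FREE][16-23 ALLOC][24-24 FREE]
free(c): c = 4 -> block [4-10 ALLOC]; mark free, coalesce with adjacent free neighbors -> [0-10 FREE][11-13 ALLOC][14-15 FREE][16-23 ALLOC][24-24 FREE]

Answer: [0-10 FREE][11-13 ALLOC][14-15 FREE][16-23 ALLOC][24-24 FREE]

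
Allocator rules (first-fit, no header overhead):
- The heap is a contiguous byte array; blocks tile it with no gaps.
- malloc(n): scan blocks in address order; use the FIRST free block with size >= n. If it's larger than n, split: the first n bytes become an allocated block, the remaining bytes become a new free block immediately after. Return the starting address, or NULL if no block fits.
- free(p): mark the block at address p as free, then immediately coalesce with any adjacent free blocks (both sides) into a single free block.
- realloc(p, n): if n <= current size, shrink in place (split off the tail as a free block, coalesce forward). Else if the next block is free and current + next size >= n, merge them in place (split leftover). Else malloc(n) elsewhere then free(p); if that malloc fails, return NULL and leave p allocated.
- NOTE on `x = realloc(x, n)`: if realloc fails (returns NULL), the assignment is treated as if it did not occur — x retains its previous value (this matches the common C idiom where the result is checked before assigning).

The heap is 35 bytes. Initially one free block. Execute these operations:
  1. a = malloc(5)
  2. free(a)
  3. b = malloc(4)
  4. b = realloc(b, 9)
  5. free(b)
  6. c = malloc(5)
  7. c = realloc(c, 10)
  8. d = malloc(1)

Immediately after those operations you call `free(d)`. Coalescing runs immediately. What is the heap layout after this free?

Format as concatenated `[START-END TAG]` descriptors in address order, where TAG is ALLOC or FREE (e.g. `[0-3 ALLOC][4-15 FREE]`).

Op 1: a = malloc(5) -> a = 0; heap: [0-4 ALLOC][5-34 FREE]
Op 2: free(a) -> (freed a); heap: [0-34 FREE]
Op 3: b = malloc(4) -> b = 0; heap: [0-3 ALLOC][4-34 FREE]
Op 4: b = realloc(b, 9) -> b = 0; heap: [0-8 ALLOC][9-34 FREE]
Op 5: free(b) -> (freed b); heap: [0-34 FREE]
Op 6: c = malloc(5) -> c = 0; heap: [0-4 ALLOC][5-34 FREE]
Op 7: c = realloc(c, 10) -> c = 0; heap: [0-9 ALLOC][10-34 FREE]
Op 8: d = malloc(1) -> d = 10; heap: [0-9 ALLOC][10-10 ALLOC][11-34 FREE]
free(d): d = 10 -> block [10-10 ALLOC]; mark free, coalesce with adjacent free neighbors -> [0-9 ALLOC][10-34 FREE]

Answer: [0-9 ALLOC][10-34 FREE]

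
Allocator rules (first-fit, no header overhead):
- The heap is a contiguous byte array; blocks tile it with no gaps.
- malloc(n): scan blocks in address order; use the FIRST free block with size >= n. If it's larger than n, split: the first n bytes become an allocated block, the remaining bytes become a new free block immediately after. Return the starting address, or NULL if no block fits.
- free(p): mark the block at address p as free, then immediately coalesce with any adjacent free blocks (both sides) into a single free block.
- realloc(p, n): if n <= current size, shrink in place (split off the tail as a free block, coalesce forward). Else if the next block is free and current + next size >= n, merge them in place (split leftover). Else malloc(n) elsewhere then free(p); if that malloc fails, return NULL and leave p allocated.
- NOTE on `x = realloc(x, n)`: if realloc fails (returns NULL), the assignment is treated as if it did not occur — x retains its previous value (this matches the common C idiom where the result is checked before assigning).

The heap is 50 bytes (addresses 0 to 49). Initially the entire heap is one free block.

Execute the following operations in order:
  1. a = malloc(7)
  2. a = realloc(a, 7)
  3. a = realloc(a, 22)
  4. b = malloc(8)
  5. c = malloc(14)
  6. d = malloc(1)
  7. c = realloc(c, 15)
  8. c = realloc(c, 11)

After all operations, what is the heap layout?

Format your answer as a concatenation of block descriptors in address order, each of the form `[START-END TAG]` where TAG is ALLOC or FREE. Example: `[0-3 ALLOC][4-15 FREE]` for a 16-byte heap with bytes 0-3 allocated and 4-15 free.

Answer: [0-21 ALLOC][22-29 ALLOC][30-40 ALLOC][41-43 FREE][44-44 ALLOC][45-49 FREE]

Derivation:
Op 1: a = malloc(7) -> a = 0; heap: [0-6 ALLOC][7-49 FREE]
Op 2: a = realloc(a, 7) -> a = 0; heap: [0-6 ALLOC][7-49 FREE]
Op 3: a = realloc(a, 22) -> a = 0; heap: [0-21 ALLOC][22-49 FREE]
Op 4: b = malloc(8) -> b = 22; heap: [0-21 ALLOC][22-29 ALLOC][30-49 FREE]
Op 5: c = malloc(14) -> c = 30; heap: [0-21 ALLOC][22-29 ALLOC][30-43 ALLOC][44-49 FREE]
Op 6: d = malloc(1) -> d = 44; heap: [0-21 ALLOC][22-29 ALLOC][30-43 ALLOC][44-44 ALLOC][45-49 FREE]
Op 7: c = realloc(c, 15) -> NULL (c unchanged); heap: [0-21 ALLOC][22-29 ALLOC][30-43 ALLOC][44-44 ALLOC][45-49 FREE]
Op 8: c = realloc(c, 11) -> c = 30; heap: [0-21 ALLOC][22-29 ALLOC][30-40 ALLOC][41-43 FREE][44-44 ALLOC][45-49 FREE]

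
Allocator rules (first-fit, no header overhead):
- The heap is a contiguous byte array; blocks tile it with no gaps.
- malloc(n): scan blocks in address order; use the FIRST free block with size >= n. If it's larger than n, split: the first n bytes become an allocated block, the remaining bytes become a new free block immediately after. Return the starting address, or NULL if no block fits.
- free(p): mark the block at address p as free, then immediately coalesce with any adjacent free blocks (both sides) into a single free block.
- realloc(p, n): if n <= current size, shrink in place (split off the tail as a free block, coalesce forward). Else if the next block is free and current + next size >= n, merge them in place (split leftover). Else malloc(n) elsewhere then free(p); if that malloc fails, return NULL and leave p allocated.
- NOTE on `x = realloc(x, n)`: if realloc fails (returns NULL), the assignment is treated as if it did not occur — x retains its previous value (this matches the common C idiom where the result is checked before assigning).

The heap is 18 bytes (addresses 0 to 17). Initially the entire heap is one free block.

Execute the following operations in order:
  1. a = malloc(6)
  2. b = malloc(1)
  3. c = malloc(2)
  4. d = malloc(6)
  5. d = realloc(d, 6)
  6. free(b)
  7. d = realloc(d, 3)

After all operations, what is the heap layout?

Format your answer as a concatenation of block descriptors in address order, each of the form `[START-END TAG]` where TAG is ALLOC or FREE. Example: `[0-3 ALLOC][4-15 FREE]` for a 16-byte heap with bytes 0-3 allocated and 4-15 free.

Op 1: a = malloc(6) -> a = 0; heap: [0-5 ALLOC][6-17 FREE]
Op 2: b = malloc(1) -> b = 6; heap: [0-5 ALLOC][6-6 ALLOC][7-17 FREE]
Op 3: c = malloc(2) -> c = 7; heap: [0-5 ALLOC][6-6 ALLOC][7-8 ALLOC][9-17 FREE]
Op 4: d = malloc(6) -> d = 9; heap: [0-5 ALLOC][6-6 ALLOC][7-8 ALLOC][9-14 ALLOC][15-17 FREE]
Op 5: d = realloc(d, 6) -> d = 9; heap: [0-5 ALLOC][6-6 ALLOC][7-8 ALLOC][9-14 ALLOC][15-17 FREE]
Op 6: free(b) -> (freed b); heap: [0-5 ALLOC][6-6 FREE][7-8 ALLOC][9-14 ALLOC][15-17 FREE]
Op 7: d = realloc(d, 3) -> d = 9; heap: [0-5 ALLOC][6-6 FREE][7-8 ALLOC][9-11 ALLOC][12-17 FREE]

Answer: [0-5 ALLOC][6-6 FREE][7-8 ALLOC][9-11 ALLOC][12-17 FREE]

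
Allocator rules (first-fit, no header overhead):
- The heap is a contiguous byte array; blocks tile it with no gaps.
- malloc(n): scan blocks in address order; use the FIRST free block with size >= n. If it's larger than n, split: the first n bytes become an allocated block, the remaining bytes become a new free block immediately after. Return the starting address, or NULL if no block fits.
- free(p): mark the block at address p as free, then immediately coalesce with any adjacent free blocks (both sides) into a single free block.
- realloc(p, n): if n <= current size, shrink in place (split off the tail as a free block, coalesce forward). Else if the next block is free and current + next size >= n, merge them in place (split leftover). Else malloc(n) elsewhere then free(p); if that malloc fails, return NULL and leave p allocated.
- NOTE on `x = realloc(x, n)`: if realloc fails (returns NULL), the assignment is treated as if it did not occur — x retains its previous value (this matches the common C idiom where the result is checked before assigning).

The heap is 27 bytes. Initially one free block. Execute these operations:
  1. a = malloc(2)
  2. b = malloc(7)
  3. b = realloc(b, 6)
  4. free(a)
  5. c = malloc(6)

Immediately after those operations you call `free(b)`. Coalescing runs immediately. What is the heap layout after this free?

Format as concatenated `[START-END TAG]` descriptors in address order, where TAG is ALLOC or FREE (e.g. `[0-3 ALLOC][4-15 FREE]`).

Answer: [0-7 FREE][8-13 ALLOC][14-26 FREE]

Derivation:
Op 1: a = malloc(2) -> a = 0; heap: [0-1 ALLOC][2-26 FREE]
Op 2: b = malloc(7) -> b = 2; heap: [0-1 ALLOC][2-8 ALLOC][9-26 FREE]
Op 3: b = realloc(b, 6) -> b = 2; heap: [0-1 ALLOC][2-7 ALLOC][8-26 FREE]
Op 4: free(a) -> (freed a); heap: [0-1 FREE][2-7 ALLOC][8-26 FREE]
Op 5: c = malloc(6) -> c = 8; heap: [0-1 FREE][2-7 ALLOC][8-13 ALLOC][14-26 FREE]
free(b): b = 2 -> block [2-7 ALLOC]; mark free, coalesce with adjacent free neighbors -> [0-7 FREE][8-13 ALLOC][14-26 FREE]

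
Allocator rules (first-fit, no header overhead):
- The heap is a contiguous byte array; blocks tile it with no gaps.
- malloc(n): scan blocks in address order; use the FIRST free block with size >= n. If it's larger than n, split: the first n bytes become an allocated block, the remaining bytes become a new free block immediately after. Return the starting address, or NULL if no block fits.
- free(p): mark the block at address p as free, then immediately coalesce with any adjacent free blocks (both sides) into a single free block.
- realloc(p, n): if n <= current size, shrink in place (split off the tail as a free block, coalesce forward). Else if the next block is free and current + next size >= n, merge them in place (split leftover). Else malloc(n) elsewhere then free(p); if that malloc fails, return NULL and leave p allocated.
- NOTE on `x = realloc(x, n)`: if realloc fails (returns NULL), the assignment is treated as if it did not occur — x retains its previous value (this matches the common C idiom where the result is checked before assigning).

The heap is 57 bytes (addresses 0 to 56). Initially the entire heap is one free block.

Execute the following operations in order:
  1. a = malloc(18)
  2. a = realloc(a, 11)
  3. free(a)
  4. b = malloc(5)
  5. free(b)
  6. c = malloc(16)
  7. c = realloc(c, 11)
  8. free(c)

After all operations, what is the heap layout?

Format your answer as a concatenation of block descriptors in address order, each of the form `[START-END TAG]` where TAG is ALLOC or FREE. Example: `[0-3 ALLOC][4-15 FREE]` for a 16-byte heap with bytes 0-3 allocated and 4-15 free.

Op 1: a = malloc(18) -> a = 0; heap: [0-17 ALLOC][18-56 FREE]
Op 2: a = realloc(a, 11) -> a = 0; heap: [0-10 ALLOC][11-56 FREE]
Op 3: free(a) -> (freed a); heap: [0-56 FREE]
Op 4: b = malloc(5) -> b = 0; heap: [0-4 ALLOC][5-56 FREE]
Op 5: free(b) -> (freed b); heap: [0-56 FREE]
Op 6: c = malloc(16) -> c = 0; heap: [0-15 ALLOC][16-56 FREE]
Op 7: c = realloc(c, 11) -> c = 0; heap: [0-10 ALLOC][11-56 FREE]
Op 8: free(c) -> (freed c); heap: [0-56 FREE]

Answer: [0-56 FREE]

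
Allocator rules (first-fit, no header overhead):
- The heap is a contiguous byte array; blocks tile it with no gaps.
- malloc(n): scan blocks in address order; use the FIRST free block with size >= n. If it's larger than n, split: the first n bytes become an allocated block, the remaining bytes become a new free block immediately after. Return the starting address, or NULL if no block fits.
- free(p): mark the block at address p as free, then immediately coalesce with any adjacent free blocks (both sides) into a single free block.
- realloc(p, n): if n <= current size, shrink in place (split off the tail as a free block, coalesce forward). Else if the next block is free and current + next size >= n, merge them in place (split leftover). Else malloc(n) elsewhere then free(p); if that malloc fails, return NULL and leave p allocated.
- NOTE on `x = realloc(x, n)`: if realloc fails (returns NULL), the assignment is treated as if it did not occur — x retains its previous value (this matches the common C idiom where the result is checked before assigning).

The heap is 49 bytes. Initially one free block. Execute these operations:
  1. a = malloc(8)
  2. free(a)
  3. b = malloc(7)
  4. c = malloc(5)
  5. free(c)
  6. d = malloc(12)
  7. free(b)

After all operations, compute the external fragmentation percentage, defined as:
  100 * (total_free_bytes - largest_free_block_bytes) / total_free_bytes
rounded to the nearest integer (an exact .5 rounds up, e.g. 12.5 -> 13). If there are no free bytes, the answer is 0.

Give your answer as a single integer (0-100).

Answer: 19

Derivation:
Op 1: a = malloc(8) -> a = 0; heap: [0-7 ALLOC][8-48 FREE]
Op 2: free(a) -> (freed a); heap: [0-48 FREE]
Op 3: b = malloc(7) -> b = 0; heap: [0-6 ALLOC][7-48 FREE]
Op 4: c = malloc(5) -> c = 7; heap: [0-6 ALLOC][7-11 ALLOC][12-48 FREE]
Op 5: free(c) -> (freed c); heap: [0-6 ALLOC][7-48 FREE]
Op 6: d = malloc(12) -> d = 7; heap: [0-6 ALLOC][7-18 ALLOC][19-48 FREE]
Op 7: free(b) -> (freed b); heap: [0-6 FREE][7-18 ALLOC][19-48 FREE]
Free blocks: [7 30] total_free=37 largest=30 -> 100*(37-30)/37 = 700/37 ≈ 18.919 -> rounds to 19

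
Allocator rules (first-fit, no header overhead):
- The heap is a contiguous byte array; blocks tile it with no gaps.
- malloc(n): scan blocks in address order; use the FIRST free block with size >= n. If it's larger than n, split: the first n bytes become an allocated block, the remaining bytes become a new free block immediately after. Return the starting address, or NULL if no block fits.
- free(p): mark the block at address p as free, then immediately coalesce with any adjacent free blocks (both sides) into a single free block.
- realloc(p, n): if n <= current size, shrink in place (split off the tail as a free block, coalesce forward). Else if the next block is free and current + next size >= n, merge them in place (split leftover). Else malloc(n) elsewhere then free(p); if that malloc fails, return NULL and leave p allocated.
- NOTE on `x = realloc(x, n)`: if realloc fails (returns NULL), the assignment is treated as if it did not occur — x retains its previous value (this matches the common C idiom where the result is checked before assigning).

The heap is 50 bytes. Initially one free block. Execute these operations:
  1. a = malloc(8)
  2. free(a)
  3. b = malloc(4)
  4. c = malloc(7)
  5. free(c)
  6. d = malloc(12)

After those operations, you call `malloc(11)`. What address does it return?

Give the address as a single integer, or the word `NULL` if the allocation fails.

Answer: 16

Derivation:
Op 1: a = malloc(8) -> a = 0; heap: [0-7 ALLOC][8-49 FREE]
Op 2: free(a) -> (freed a); heap: [0-49 FREE]
Op 3: b = malloc(4) -> b = 0; heap: [0-3 ALLOC][4-49 FREE]
Op 4: c = malloc(7) -> c = 4; heap: [0-3 ALLOC][4-10 ALLOC][11-49 FREE]
Op 5: free(c) -> (freed c); heap: [0-3 ALLOC][4-49 FREE]
Op 6: d = malloc(12) -> d = 4; heap: [0-3 ALLOC][4-15 ALLOC][16-49 FREE]
malloc(11): first-fit scan over [0-3 ALLOC][4-15 ALLOC][16-49 FREE] -> 16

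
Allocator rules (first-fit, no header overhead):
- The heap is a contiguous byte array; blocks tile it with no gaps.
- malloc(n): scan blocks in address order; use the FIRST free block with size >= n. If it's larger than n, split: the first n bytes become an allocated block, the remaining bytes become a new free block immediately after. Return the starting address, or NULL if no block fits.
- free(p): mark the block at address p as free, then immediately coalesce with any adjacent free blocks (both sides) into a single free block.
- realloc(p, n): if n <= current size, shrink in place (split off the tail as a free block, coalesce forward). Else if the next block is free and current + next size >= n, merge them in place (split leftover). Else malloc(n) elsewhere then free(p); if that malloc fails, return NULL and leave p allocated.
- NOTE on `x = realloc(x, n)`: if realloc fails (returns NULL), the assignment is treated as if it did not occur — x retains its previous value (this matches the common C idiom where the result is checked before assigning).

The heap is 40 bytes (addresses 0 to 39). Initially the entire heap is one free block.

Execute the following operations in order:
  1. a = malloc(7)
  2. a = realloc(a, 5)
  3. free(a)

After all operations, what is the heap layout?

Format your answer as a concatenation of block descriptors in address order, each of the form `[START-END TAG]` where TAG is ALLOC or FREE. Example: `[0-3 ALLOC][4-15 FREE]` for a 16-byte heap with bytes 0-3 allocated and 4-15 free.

Answer: [0-39 FREE]

Derivation:
Op 1: a = malloc(7) -> a = 0; heap: [0-6 ALLOC][7-39 FREE]
Op 2: a = realloc(a, 5) -> a = 0; heap: [0-4 ALLOC][5-39 FREE]
Op 3: free(a) -> (freed a); heap: [0-39 FREE]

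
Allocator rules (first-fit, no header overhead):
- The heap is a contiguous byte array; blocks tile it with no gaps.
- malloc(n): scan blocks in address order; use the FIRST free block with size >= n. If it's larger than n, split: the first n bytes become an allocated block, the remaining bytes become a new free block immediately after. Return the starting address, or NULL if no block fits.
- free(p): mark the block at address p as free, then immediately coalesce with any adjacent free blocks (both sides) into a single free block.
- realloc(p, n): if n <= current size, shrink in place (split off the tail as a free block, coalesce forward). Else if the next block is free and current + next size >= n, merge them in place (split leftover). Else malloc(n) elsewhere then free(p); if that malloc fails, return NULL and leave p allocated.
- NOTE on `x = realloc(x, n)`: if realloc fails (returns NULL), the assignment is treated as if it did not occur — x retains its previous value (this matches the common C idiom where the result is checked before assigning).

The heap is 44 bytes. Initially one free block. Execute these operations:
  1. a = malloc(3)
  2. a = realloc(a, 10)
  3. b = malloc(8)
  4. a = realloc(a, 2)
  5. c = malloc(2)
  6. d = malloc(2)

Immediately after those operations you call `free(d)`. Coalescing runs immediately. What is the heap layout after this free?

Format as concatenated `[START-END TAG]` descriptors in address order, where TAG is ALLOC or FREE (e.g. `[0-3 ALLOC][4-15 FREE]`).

Answer: [0-1 ALLOC][2-3 ALLOC][4-9 FREE][10-17 ALLOC][18-43 FREE]

Derivation:
Op 1: a = malloc(3) -> a = 0; heap: [0-2 ALLOC][3-43 FREE]
Op 2: a = realloc(a, 10) -> a = 0; heap: [0-9 ALLOC][10-43 FREE]
Op 3: b = malloc(8) -> b = 10; heap: [0-9 ALLOC][10-17 ALLOC][18-43 FREE]
Op 4: a = realloc(a, 2) -> a = 0; heap: [0-1 ALLOC][2-9 FREE][10-17 ALLOC][18-43 FREE]
Op 5: c = malloc(2) -> c = 2; heap: [0-1 ALLOC][2-3 ALLOC][4-9 FREE][10-17 ALLOC][18-43 FREE]
Op 6: d = malloc(2) -> d = 4; heap: [0-1 ALLOC][2-3 ALLOC][4-5 ALLOC][6-9 FREE][10-17 ALLOC][18-43 FREE]
free(d): d = 4 -> block [4-5 ALLOC]; mark free, coalesce with adjacent free neighbors -> [0-1 ALLOC][2-3 ALLOC][4-9 FREE][10-17 ALLOC][18-43 FREE]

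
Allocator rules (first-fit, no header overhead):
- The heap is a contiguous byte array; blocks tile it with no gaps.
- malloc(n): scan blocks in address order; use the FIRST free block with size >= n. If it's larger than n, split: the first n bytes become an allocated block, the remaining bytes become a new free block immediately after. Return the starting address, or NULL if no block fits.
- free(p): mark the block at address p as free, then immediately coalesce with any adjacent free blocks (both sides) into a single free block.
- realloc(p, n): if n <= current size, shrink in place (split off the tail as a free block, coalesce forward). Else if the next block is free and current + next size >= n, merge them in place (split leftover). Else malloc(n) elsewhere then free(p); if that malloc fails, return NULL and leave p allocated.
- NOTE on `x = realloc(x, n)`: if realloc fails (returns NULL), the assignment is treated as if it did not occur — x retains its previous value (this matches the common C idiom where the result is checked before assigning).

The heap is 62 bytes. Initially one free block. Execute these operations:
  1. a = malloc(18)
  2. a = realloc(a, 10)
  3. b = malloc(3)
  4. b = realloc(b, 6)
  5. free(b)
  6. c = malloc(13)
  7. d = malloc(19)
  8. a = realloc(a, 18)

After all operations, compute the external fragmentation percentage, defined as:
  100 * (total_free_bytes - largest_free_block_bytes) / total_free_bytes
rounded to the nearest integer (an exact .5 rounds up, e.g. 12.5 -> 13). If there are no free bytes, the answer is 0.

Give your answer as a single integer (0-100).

Op 1: a = malloc(18) -> a = 0; heap: [0-17 ALLOC][18-61 FREE]
Op 2: a = realloc(a, 10) -> a = 0; heap: [0-9 ALLOC][10-61 FREE]
Op 3: b = malloc(3) -> b = 10; heap: [0-9 ALLOC][10-12 ALLOC][13-61 FREE]
Op 4: b = realloc(b, 6) -> b = 10; heap: [0-9 ALLOC][10-15 ALLOC][16-61 FREE]
Op 5: free(b) -> (freed b); heap: [0-9 ALLOC][10-61 FREE]
Op 6: c = malloc(13) -> c = 10; heap: [0-9 ALLOC][10-22 ALLOC][23-61 FREE]
Op 7: d = malloc(19) -> d = 23; heap: [0-9 ALLOC][10-22 ALLOC][23-41 ALLOC][42-61 FREE]
Op 8: a = realloc(a, 18) -> a = 42; heap: [0-9 FREE][10-22 ALLOC][23-41 ALLOC][42-59 ALLOC][60-61 FREE]
Free blocks: [10 2] total_free=12 largest=10 -> 100*(12-10)/12 = 200/12 ≈ 16.667 -> rounds to 17

Answer: 17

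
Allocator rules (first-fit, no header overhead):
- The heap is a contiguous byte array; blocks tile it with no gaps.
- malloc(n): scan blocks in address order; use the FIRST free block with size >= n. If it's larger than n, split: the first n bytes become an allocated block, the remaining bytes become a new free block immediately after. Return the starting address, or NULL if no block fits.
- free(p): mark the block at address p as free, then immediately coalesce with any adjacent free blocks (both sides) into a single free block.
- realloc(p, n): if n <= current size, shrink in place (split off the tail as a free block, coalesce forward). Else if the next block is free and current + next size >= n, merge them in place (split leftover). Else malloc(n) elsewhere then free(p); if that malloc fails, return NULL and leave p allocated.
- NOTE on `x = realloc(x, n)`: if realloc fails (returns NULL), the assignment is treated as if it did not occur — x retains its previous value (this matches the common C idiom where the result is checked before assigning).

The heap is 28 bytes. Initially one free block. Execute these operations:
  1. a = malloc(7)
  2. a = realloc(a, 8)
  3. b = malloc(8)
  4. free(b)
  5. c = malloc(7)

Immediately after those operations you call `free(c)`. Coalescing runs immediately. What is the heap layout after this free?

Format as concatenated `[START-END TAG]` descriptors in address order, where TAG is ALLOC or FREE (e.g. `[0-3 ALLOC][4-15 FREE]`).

Op 1: a = malloc(7) -> a = 0; heap: [0-6 ALLOC][7-27 FREE]
Op 2: a = realloc(a, 8) -> a = 0; heap: [0-7 ALLOC][8-27 FREE]
Op 3: b = malloc(8) -> b = 8; heap: [0-7 ALLOC][8-15 ALLOC][16-27 FREE]
Op 4: free(b) -> (freed b); heap: [0-7 ALLOC][8-27 FREE]
Op 5: c = malloc(7) -> c = 8; heap: [0-7 ALLOC][8-14 ALLOC][15-27 FREE]
free(c): c = 8 -> block [8-14 ALLOC]; mark free, coalesce with adjacent free neighbors -> [0-7 ALLOC][8-27 FREE]

Answer: [0-7 ALLOC][8-27 FREE]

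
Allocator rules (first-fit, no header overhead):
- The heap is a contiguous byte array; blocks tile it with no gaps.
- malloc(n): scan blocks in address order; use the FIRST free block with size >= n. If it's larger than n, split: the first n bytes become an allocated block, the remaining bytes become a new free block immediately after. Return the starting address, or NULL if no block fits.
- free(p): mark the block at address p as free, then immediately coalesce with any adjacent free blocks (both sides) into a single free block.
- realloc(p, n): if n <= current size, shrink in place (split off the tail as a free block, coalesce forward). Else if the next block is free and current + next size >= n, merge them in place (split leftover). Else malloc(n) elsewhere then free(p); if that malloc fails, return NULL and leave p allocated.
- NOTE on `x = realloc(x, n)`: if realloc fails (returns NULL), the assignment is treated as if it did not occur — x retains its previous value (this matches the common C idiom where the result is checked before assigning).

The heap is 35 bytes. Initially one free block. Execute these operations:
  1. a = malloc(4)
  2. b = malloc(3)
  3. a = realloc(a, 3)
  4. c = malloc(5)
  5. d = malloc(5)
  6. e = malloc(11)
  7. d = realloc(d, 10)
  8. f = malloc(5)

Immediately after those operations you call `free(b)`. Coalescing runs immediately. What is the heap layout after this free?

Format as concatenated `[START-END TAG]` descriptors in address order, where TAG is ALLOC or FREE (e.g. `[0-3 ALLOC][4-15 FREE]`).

Op 1: a = malloc(4) -> a = 0; heap: [0-3 ALLOC][4-34 FREE]
Op 2: b = malloc(3) -> b = 4; heap: [0-3 ALLOC][4-6 ALLOC][7-34 FREE]
Op 3: a = realloc(a, 3) -> a = 0; heap: [0-2 ALLOC][3-3 FREE][4-6 ALLOC][7-34 FREE]
Op 4: c = malloc(5) -> c = 7; heap: [0-2 ALLOC][3-3 FREE][4-6 ALLOC][7-11 ALLOC][12-34 FREE]
Op 5: d = malloc(5) -> d = 12; heap: [0-2 ALLOC][3-3 FREE][4-6 ALLOC][7-11 ALLOC][12-16 ALLOC][17-34 FREE]
Op 6: e = malloc(11) -> e = 17; heap: [0-2 ALLOC][3-3 FREE][4-6 ALLOC][7-11 ALLOC][12-16 ALLOC][17-27 ALLOC][28-34 FREE]
Op 7: d = realloc(d, 10) -> NULL (d unchanged); heap: [0-2 ALLOC][3-3 FREE][4-6 ALLOC][7-11 ALLOC][12-16 ALLOC][17-27 ALLOC][28-34 FREE]
Op 8: f = malloc(5) -> f = 28; heap: [0-2 ALLOC][3-3 FREE][4-6 ALLOC][7-11 ALLOC][12-16 ALLOC][17-27 ALLOC][28-32 ALLOC][33-34 FREE]
free(b): b = 4 -> block [4-6 ALLOC]; mark free, coalesce with adjacent free neighbors -> [0-2 ALLOC][3-6 FREE][7-11 ALLOC][12-16 ALLOC][17-27 ALLOC][28-32 ALLOC][33-34 FREE]

Answer: [0-2 ALLOC][3-6 FREE][7-11 ALLOC][12-16 ALLOC][17-27 ALLOC][28-32 ALLOC][33-34 FREE]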